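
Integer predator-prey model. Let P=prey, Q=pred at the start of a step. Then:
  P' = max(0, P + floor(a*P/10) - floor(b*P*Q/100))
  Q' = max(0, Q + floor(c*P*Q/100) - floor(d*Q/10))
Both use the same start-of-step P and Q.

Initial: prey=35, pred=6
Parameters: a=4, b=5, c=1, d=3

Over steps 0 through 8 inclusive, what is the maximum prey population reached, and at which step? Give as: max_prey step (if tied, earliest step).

Step 1: prey: 35+14-10=39; pred: 6+2-1=7
Step 2: prey: 39+15-13=41; pred: 7+2-2=7
Step 3: prey: 41+16-14=43; pred: 7+2-2=7
Step 4: prey: 43+17-15=45; pred: 7+3-2=8
Step 5: prey: 45+18-18=45; pred: 8+3-2=9
Step 6: prey: 45+18-20=43; pred: 9+4-2=11
Step 7: prey: 43+17-23=37; pred: 11+4-3=12
Step 8: prey: 37+14-22=29; pred: 12+4-3=13
Max prey = 45 at step 4

Answer: 45 4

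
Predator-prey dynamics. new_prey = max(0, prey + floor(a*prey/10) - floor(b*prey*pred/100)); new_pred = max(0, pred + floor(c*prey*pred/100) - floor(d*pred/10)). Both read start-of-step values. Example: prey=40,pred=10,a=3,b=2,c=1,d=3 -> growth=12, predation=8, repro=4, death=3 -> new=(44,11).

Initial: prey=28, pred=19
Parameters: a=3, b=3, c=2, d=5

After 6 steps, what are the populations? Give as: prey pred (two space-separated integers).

Step 1: prey: 28+8-15=21; pred: 19+10-9=20
Step 2: prey: 21+6-12=15; pred: 20+8-10=18
Step 3: prey: 15+4-8=11; pred: 18+5-9=14
Step 4: prey: 11+3-4=10; pred: 14+3-7=10
Step 5: prey: 10+3-3=10; pred: 10+2-5=7
Step 6: prey: 10+3-2=11; pred: 7+1-3=5

Answer: 11 5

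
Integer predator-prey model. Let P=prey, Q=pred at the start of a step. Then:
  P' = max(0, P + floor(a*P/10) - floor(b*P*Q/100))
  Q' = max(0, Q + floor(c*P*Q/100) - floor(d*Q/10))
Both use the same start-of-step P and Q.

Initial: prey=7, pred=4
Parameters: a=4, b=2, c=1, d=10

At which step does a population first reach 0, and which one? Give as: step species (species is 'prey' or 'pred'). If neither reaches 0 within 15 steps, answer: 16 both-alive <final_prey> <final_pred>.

Answer: 1 pred

Derivation:
Step 1: prey: 7+2-0=9; pred: 4+0-4=0
First extinction: pred at step 1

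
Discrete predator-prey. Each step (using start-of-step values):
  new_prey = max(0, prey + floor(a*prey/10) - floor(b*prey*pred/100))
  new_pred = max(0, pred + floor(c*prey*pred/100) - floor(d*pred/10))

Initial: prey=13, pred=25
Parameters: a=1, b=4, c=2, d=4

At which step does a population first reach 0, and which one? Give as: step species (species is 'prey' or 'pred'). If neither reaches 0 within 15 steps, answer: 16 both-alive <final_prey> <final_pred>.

Answer: 16 both-alive 1 2

Derivation:
Step 1: prey: 13+1-13=1; pred: 25+6-10=21
Step 2: prey: 1+0-0=1; pred: 21+0-8=13
Step 3: prey: 1+0-0=1; pred: 13+0-5=8
Step 4: prey: 1+0-0=1; pred: 8+0-3=5
Step 5: prey: 1+0-0=1; pred: 5+0-2=3
Step 6: prey: 1+0-0=1; pred: 3+0-1=2
Step 7: prey: 1+0-0=1; pred: 2+0-0=2
Steps 8-15: state stable at prey=1, pred=2 (no change)
No extinction within 15 steps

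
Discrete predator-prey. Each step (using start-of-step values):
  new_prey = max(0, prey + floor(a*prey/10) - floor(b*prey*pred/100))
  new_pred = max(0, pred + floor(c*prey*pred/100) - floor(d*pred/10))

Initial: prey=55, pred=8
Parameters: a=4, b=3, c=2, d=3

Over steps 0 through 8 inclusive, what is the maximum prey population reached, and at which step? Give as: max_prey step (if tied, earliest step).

Answer: 64 1

Derivation:
Step 1: prey: 55+22-13=64; pred: 8+8-2=14
Step 2: prey: 64+25-26=63; pred: 14+17-4=27
Step 3: prey: 63+25-51=37; pred: 27+34-8=53
Step 4: prey: 37+14-58=0; pred: 53+39-15=77
Step 5: prey: 0+0-0=0; pred: 77+0-23=54
Step 6: prey: 0+0-0=0; pred: 54+0-16=38
Step 7: prey: 0+0-0=0; pred: 38+0-11=27
Step 8: prey: 0+0-0=0; pred: 27+0-8=19
Max prey = 64 at step 1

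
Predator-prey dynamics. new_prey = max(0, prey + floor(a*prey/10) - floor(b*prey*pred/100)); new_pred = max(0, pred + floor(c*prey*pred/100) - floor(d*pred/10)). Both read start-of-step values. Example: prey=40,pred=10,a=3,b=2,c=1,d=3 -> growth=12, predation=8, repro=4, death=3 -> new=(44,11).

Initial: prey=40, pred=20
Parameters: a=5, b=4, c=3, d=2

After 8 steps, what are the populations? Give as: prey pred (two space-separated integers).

Answer: 0 19

Derivation:
Step 1: prey: 40+20-32=28; pred: 20+24-4=40
Step 2: prey: 28+14-44=0; pred: 40+33-8=65
Step 3: prey: 0+0-0=0; pred: 65+0-13=52
Step 4: prey: 0+0-0=0; pred: 52+0-10=42
Step 5: prey: 0+0-0=0; pred: 42+0-8=34
Step 6: prey: 0+0-0=0; pred: 34+0-6=28
Step 7: prey: 0+0-0=0; pred: 28+0-5=23
Step 8: prey: 0+0-0=0; pred: 23+0-4=19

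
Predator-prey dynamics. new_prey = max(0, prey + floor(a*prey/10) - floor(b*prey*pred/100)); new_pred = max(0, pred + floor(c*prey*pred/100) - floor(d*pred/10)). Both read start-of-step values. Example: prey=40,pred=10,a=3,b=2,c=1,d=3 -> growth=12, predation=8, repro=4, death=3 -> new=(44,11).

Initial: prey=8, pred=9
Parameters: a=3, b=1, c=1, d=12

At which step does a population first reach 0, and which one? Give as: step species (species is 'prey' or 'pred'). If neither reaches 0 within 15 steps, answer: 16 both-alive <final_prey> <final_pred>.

Answer: 1 pred

Derivation:
Step 1: prey: 8+2-0=10; pred: 9+0-10=0
First extinction: pred at step 1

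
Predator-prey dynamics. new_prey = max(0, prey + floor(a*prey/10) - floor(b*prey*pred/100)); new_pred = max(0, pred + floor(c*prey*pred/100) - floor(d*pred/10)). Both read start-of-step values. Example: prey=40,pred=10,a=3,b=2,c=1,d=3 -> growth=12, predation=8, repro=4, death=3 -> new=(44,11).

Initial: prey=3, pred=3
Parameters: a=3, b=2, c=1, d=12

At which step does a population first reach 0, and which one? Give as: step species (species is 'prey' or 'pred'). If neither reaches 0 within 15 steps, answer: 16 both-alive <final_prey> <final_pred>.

Step 1: prey: 3+0-0=3; pred: 3+0-3=0
First extinction: pred at step 1

Answer: 1 pred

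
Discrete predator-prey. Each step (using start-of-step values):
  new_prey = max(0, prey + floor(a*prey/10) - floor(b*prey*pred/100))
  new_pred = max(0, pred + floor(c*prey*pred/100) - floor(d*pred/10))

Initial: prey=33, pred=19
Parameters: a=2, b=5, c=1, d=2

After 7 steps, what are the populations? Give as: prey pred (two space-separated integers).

Answer: 1 8

Derivation:
Step 1: prey: 33+6-31=8; pred: 19+6-3=22
Step 2: prey: 8+1-8=1; pred: 22+1-4=19
Step 3: prey: 1+0-0=1; pred: 19+0-3=16
Step 4: prey: 1+0-0=1; pred: 16+0-3=13
Step 5: prey: 1+0-0=1; pred: 13+0-2=11
Step 6: prey: 1+0-0=1; pred: 11+0-2=9
Step 7: prey: 1+0-0=1; pred: 9+0-1=8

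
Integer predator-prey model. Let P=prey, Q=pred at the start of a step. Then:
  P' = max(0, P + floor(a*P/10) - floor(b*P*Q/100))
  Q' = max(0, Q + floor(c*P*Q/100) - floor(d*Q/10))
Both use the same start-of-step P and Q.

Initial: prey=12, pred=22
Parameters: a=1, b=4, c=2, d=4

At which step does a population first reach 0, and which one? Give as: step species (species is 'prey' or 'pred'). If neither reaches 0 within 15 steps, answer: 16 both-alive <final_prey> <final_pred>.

Answer: 16 both-alive 1 2

Derivation:
Step 1: prey: 12+1-10=3; pred: 22+5-8=19
Step 2: prey: 3+0-2=1; pred: 19+1-7=13
Step 3: prey: 1+0-0=1; pred: 13+0-5=8
Step 4: prey: 1+0-0=1; pred: 8+0-3=5
Step 5: prey: 1+0-0=1; pred: 5+0-2=3
Step 6: prey: 1+0-0=1; pred: 3+0-1=2
Step 7: prey: 1+0-0=1; pred: 2+0-0=2
Steps 8-15: state stable at prey=1, pred=2 (no change)
No extinction within 15 steps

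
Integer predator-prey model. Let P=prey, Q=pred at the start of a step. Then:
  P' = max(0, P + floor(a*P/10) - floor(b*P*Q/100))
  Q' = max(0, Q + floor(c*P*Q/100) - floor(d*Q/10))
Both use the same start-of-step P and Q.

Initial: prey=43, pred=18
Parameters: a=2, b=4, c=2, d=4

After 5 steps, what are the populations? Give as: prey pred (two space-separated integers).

Step 1: prey: 43+8-30=21; pred: 18+15-7=26
Step 2: prey: 21+4-21=4; pred: 26+10-10=26
Step 3: prey: 4+0-4=0; pred: 26+2-10=18
Step 4: prey: 0+0-0=0; pred: 18+0-7=11
Step 5: prey: 0+0-0=0; pred: 11+0-4=7

Answer: 0 7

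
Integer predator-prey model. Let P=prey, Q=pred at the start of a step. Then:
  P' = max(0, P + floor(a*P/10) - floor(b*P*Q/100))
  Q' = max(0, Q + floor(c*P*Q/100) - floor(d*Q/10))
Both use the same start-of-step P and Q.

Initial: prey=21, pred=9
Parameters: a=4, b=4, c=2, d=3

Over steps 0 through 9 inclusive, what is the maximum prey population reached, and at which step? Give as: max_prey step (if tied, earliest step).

Step 1: prey: 21+8-7=22; pred: 9+3-2=10
Step 2: prey: 22+8-8=22; pred: 10+4-3=11
Step 3: prey: 22+8-9=21; pred: 11+4-3=12
Step 4: prey: 21+8-10=19; pred: 12+5-3=14
Step 5: prey: 19+7-10=16; pred: 14+5-4=15
Step 6: prey: 16+6-9=13; pred: 15+4-4=15
Step 7: prey: 13+5-7=11; pred: 15+3-4=14
Step 8: prey: 11+4-6=9; pred: 14+3-4=13
Step 9: prey: 9+3-4=8; pred: 13+2-3=12
Max prey = 22 at step 1

Answer: 22 1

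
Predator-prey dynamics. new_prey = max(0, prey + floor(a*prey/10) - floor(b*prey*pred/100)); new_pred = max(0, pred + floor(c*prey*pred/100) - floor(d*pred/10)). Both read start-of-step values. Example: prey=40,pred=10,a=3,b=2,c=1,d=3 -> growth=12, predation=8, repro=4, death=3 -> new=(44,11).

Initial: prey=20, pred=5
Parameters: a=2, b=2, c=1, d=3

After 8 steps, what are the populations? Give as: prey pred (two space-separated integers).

Step 1: prey: 20+4-2=22; pred: 5+1-1=5
Step 2: prey: 22+4-2=24; pred: 5+1-1=5
Step 3: prey: 24+4-2=26; pred: 5+1-1=5
Step 4: prey: 26+5-2=29; pred: 5+1-1=5
Step 5: prey: 29+5-2=32; pred: 5+1-1=5
Step 6: prey: 32+6-3=35; pred: 5+1-1=5
Step 7: prey: 35+7-3=39; pred: 5+1-1=5
Step 8: prey: 39+7-3=43; pred: 5+1-1=5

Answer: 43 5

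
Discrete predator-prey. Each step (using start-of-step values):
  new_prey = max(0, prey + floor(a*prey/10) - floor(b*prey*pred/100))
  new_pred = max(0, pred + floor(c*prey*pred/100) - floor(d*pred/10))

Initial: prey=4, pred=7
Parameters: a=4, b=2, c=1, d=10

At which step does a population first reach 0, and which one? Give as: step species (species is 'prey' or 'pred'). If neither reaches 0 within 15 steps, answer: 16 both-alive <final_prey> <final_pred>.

Answer: 1 pred

Derivation:
Step 1: prey: 4+1-0=5; pred: 7+0-7=0
First extinction: pred at step 1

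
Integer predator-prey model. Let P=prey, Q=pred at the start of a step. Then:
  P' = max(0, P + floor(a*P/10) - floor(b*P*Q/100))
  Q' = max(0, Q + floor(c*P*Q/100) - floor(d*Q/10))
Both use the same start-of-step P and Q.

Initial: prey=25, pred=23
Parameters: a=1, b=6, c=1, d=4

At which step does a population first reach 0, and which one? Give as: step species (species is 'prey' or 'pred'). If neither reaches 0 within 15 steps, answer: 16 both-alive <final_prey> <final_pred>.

Step 1: prey: 25+2-34=0; pred: 23+5-9=19
First extinction: prey at step 1

Answer: 1 prey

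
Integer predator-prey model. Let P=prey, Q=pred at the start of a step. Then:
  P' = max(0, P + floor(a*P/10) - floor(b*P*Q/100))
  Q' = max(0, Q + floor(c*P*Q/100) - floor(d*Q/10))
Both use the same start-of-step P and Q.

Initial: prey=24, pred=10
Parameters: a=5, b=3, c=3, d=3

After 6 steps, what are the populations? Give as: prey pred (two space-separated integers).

Step 1: prey: 24+12-7=29; pred: 10+7-3=14
Step 2: prey: 29+14-12=31; pred: 14+12-4=22
Step 3: prey: 31+15-20=26; pred: 22+20-6=36
Step 4: prey: 26+13-28=11; pred: 36+28-10=54
Step 5: prey: 11+5-17=0; pred: 54+17-16=55
Step 6: prey: 0+0-0=0; pred: 55+0-16=39

Answer: 0 39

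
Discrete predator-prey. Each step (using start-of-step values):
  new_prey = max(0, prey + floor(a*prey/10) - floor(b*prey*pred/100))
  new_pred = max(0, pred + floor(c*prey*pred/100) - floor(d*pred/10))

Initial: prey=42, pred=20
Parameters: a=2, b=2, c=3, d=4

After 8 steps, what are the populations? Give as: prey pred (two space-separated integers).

Answer: 0 6

Derivation:
Step 1: prey: 42+8-16=34; pred: 20+25-8=37
Step 2: prey: 34+6-25=15; pred: 37+37-14=60
Step 3: prey: 15+3-18=0; pred: 60+27-24=63
Step 4: prey: 0+0-0=0; pred: 63+0-25=38
Step 5: prey: 0+0-0=0; pred: 38+0-15=23
Step 6: prey: 0+0-0=0; pred: 23+0-9=14
Step 7: prey: 0+0-0=0; pred: 14+0-5=9
Step 8: prey: 0+0-0=0; pred: 9+0-3=6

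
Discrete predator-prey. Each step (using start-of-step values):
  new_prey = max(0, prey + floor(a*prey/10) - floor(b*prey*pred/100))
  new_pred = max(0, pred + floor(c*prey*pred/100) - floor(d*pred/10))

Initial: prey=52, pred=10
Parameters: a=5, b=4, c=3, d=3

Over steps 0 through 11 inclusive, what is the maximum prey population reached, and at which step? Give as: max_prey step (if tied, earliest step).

Answer: 58 1

Derivation:
Step 1: prey: 52+26-20=58; pred: 10+15-3=22
Step 2: prey: 58+29-51=36; pred: 22+38-6=54
Step 3: prey: 36+18-77=0; pred: 54+58-16=96
Step 4: prey: 0+0-0=0; pred: 96+0-28=68
Step 5: prey: 0+0-0=0; pred: 68+0-20=48
Step 6: prey: 0+0-0=0; pred: 48+0-14=34
Step 7: prey: 0+0-0=0; pred: 34+0-10=24
Step 8: prey: 0+0-0=0; pred: 24+0-7=17
Step 9: prey: 0+0-0=0; pred: 17+0-5=12
Step 10: prey: 0+0-0=0; pred: 12+0-3=9
Step 11: prey: 0+0-0=0; pred: 9+0-2=7
Max prey = 58 at step 1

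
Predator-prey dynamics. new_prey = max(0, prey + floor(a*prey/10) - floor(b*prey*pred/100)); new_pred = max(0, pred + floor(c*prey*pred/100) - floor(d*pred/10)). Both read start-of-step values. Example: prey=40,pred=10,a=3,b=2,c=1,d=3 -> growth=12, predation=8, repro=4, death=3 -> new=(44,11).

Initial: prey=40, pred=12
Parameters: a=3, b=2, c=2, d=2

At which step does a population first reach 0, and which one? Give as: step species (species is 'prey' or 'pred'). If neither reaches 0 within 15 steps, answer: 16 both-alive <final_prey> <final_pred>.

Step 1: prey: 40+12-9=43; pred: 12+9-2=19
Step 2: prey: 43+12-16=39; pred: 19+16-3=32
Step 3: prey: 39+11-24=26; pred: 32+24-6=50
Step 4: prey: 26+7-26=7; pred: 50+26-10=66
Step 5: prey: 7+2-9=0; pred: 66+9-13=62
First extinction: prey at step 5

Answer: 5 prey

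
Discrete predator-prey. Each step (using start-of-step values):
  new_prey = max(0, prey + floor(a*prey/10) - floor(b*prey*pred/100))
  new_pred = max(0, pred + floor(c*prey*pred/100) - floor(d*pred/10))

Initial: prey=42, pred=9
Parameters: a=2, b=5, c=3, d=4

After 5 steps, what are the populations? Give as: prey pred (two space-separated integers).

Answer: 0 9

Derivation:
Step 1: prey: 42+8-18=32; pred: 9+11-3=17
Step 2: prey: 32+6-27=11; pred: 17+16-6=27
Step 3: prey: 11+2-14=0; pred: 27+8-10=25
Step 4: prey: 0+0-0=0; pred: 25+0-10=15
Step 5: prey: 0+0-0=0; pred: 15+0-6=9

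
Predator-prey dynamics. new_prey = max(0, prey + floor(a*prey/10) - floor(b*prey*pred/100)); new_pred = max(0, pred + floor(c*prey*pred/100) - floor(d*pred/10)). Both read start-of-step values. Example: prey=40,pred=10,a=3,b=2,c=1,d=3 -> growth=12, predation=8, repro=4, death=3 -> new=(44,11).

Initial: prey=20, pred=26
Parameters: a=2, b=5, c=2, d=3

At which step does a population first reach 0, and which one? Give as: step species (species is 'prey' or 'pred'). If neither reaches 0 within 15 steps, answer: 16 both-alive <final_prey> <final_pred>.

Step 1: prey: 20+4-26=0; pred: 26+10-7=29
First extinction: prey at step 1

Answer: 1 prey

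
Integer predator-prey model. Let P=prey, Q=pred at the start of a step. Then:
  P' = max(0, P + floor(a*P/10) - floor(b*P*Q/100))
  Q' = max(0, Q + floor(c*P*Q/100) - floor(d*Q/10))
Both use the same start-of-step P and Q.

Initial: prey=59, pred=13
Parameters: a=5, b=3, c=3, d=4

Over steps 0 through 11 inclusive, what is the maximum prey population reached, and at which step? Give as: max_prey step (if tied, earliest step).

Step 1: prey: 59+29-23=65; pred: 13+23-5=31
Step 2: prey: 65+32-60=37; pred: 31+60-12=79
Step 3: prey: 37+18-87=0; pred: 79+87-31=135
Step 4: prey: 0+0-0=0; pred: 135+0-54=81
Step 5: prey: 0+0-0=0; pred: 81+0-32=49
Step 6: prey: 0+0-0=0; pred: 49+0-19=30
Step 7: prey: 0+0-0=0; pred: 30+0-12=18
Step 8: prey: 0+0-0=0; pred: 18+0-7=11
Step 9: prey: 0+0-0=0; pred: 11+0-4=7
Step 10: prey: 0+0-0=0; pred: 7+0-2=5
Step 11: prey: 0+0-0=0; pred: 5+0-2=3
Max prey = 65 at step 1

Answer: 65 1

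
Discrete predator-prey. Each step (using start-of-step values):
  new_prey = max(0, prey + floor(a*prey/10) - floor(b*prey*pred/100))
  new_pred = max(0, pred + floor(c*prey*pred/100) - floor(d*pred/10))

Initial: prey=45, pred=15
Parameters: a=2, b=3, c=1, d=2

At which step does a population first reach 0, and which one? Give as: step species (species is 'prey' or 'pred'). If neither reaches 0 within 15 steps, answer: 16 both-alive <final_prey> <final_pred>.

Answer: 16 both-alive 2 4

Derivation:
Step 1: prey: 45+9-20=34; pred: 15+6-3=18
Step 2: prey: 34+6-18=22; pred: 18+6-3=21
Step 3: prey: 22+4-13=13; pred: 21+4-4=21
Step 4: prey: 13+2-8=7; pred: 21+2-4=19
Step 5: prey: 7+1-3=5; pred: 19+1-3=17
Step 6: prey: 5+1-2=4; pred: 17+0-3=14
Step 7: prey: 4+0-1=3; pred: 14+0-2=12
Step 8: prey: 3+0-1=2; pred: 12+0-2=10
Step 9: prey: 2+0-0=2; pred: 10+0-2=8
Step 10: prey: 2+0-0=2; pred: 8+0-1=7
Step 11: prey: 2+0-0=2; pred: 7+0-1=6
Step 12: prey: 2+0-0=2; pred: 6+0-1=5
Step 13: prey: 2+0-0=2; pred: 5+0-1=4
Step 14: prey: 2+0-0=2; pred: 4+0-0=4
Steps 15-15: state stable at prey=2, pred=4 (no change)
No extinction within 15 steps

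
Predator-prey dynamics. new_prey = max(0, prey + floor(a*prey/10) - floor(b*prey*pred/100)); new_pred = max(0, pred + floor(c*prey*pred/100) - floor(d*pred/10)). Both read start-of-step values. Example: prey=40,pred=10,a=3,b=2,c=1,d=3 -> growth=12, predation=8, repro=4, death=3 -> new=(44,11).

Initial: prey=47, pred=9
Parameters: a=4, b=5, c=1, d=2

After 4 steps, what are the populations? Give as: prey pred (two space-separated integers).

Step 1: prey: 47+18-21=44; pred: 9+4-1=12
Step 2: prey: 44+17-26=35; pred: 12+5-2=15
Step 3: prey: 35+14-26=23; pred: 15+5-3=17
Step 4: prey: 23+9-19=13; pred: 17+3-3=17

Answer: 13 17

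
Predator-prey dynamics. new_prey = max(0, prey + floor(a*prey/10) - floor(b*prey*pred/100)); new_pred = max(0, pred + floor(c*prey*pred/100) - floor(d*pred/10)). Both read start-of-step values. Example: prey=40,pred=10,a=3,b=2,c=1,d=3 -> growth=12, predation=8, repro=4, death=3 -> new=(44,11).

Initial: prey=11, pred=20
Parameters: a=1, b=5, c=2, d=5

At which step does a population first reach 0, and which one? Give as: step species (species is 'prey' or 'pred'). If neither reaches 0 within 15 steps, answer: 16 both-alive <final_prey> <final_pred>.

Step 1: prey: 11+1-11=1; pred: 20+4-10=14
Step 2: prey: 1+0-0=1; pred: 14+0-7=7
Step 3: prey: 1+0-0=1; pred: 7+0-3=4
Step 4: prey: 1+0-0=1; pred: 4+0-2=2
Step 5: prey: 1+0-0=1; pred: 2+0-1=1
Step 6: prey: 1+0-0=1; pred: 1+0-0=1
Steps 7-15: state stable at prey=1, pred=1 (no change)
No extinction within 15 steps

Answer: 16 both-alive 1 1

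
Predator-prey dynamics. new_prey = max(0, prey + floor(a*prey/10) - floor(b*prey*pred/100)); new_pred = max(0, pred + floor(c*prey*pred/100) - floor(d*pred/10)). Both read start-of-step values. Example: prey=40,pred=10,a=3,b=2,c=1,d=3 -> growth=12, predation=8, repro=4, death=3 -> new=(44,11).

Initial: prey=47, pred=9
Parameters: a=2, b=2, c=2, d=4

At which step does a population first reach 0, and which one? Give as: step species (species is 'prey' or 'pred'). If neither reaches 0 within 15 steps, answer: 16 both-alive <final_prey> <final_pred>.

Step 1: prey: 47+9-8=48; pred: 9+8-3=14
Step 2: prey: 48+9-13=44; pred: 14+13-5=22
Step 3: prey: 44+8-19=33; pred: 22+19-8=33
Step 4: prey: 33+6-21=18; pred: 33+21-13=41
Step 5: prey: 18+3-14=7; pred: 41+14-16=39
Step 6: prey: 7+1-5=3; pred: 39+5-15=29
Step 7: prey: 3+0-1=2; pred: 29+1-11=19
Step 8: prey: 2+0-0=2; pred: 19+0-7=12
Step 9: prey: 2+0-0=2; pred: 12+0-4=8
Step 10: prey: 2+0-0=2; pred: 8+0-3=5
Step 11: prey: 2+0-0=2; pred: 5+0-2=3
Step 12: prey: 2+0-0=2; pred: 3+0-1=2
Step 13: prey: 2+0-0=2; pred: 2+0-0=2
Steps 14-15: state stable at prey=2, pred=2 (no change)
No extinction within 15 steps

Answer: 16 both-alive 2 2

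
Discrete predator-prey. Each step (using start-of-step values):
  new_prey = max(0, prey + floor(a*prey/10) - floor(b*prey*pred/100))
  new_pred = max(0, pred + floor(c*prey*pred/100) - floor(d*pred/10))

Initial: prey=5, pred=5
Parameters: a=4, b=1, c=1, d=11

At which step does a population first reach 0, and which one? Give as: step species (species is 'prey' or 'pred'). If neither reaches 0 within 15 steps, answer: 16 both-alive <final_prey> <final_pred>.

Answer: 1 pred

Derivation:
Step 1: prey: 5+2-0=7; pred: 5+0-5=0
First extinction: pred at step 1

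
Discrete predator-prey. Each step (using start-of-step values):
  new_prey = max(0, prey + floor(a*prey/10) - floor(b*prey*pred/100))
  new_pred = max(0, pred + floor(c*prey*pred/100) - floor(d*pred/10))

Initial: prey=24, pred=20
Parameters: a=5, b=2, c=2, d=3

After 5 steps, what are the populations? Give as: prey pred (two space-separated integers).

Step 1: prey: 24+12-9=27; pred: 20+9-6=23
Step 2: prey: 27+13-12=28; pred: 23+12-6=29
Step 3: prey: 28+14-16=26; pred: 29+16-8=37
Step 4: prey: 26+13-19=20; pred: 37+19-11=45
Step 5: prey: 20+10-18=12; pred: 45+18-13=50

Answer: 12 50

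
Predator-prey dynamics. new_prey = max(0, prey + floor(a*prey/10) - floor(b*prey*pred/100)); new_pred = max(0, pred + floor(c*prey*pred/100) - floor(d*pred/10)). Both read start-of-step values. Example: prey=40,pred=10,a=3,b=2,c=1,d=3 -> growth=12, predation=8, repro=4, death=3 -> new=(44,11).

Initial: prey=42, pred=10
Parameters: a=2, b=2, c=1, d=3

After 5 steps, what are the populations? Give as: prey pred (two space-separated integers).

Answer: 34 16

Derivation:
Step 1: prey: 42+8-8=42; pred: 10+4-3=11
Step 2: prey: 42+8-9=41; pred: 11+4-3=12
Step 3: prey: 41+8-9=40; pred: 12+4-3=13
Step 4: prey: 40+8-10=38; pred: 13+5-3=15
Step 5: prey: 38+7-11=34; pred: 15+5-4=16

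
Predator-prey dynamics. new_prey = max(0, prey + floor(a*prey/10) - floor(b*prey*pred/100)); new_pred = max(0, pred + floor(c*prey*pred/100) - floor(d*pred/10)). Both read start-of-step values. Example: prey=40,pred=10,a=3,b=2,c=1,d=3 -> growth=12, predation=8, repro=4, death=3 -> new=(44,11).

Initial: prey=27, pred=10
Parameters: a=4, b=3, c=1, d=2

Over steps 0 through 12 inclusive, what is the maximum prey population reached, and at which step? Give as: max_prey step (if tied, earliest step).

Answer: 40 5

Derivation:
Step 1: prey: 27+10-8=29; pred: 10+2-2=10
Step 2: prey: 29+11-8=32; pred: 10+2-2=10
Step 3: prey: 32+12-9=35; pred: 10+3-2=11
Step 4: prey: 35+14-11=38; pred: 11+3-2=12
Step 5: prey: 38+15-13=40; pred: 12+4-2=14
Step 6: prey: 40+16-16=40; pred: 14+5-2=17
Step 7: prey: 40+16-20=36; pred: 17+6-3=20
Step 8: prey: 36+14-21=29; pred: 20+7-4=23
Step 9: prey: 29+11-20=20; pred: 23+6-4=25
Step 10: prey: 20+8-15=13; pred: 25+5-5=25
Step 11: prey: 13+5-9=9; pred: 25+3-5=23
Step 12: prey: 9+3-6=6; pred: 23+2-4=21
Max prey = 40 at step 5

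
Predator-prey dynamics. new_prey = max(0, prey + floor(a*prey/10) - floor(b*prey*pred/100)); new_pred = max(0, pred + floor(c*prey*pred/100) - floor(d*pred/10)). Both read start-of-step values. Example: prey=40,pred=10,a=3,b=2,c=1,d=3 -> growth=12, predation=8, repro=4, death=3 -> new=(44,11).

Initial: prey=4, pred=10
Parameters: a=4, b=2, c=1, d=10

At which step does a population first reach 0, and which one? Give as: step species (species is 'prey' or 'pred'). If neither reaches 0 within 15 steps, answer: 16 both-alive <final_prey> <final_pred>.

Step 1: prey: 4+1-0=5; pred: 10+0-10=0
First extinction: pred at step 1

Answer: 1 pred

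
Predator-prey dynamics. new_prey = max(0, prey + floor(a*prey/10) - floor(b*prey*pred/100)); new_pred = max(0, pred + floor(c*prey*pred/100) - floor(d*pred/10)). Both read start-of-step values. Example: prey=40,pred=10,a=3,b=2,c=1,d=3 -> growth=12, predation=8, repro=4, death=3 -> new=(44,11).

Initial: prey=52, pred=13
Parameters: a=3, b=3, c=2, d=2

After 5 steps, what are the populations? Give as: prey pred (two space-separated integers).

Answer: 0 38

Derivation:
Step 1: prey: 52+15-20=47; pred: 13+13-2=24
Step 2: prey: 47+14-33=28; pred: 24+22-4=42
Step 3: prey: 28+8-35=1; pred: 42+23-8=57
Step 4: prey: 1+0-1=0; pred: 57+1-11=47
Step 5: prey: 0+0-0=0; pred: 47+0-9=38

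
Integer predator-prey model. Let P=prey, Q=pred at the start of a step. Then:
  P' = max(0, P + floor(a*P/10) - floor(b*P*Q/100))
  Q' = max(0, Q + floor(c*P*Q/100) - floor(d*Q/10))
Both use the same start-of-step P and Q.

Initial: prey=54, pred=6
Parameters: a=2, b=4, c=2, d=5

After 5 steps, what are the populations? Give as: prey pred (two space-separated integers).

Step 1: prey: 54+10-12=52; pred: 6+6-3=9
Step 2: prey: 52+10-18=44; pred: 9+9-4=14
Step 3: prey: 44+8-24=28; pred: 14+12-7=19
Step 4: prey: 28+5-21=12; pred: 19+10-9=20
Step 5: prey: 12+2-9=5; pred: 20+4-10=14

Answer: 5 14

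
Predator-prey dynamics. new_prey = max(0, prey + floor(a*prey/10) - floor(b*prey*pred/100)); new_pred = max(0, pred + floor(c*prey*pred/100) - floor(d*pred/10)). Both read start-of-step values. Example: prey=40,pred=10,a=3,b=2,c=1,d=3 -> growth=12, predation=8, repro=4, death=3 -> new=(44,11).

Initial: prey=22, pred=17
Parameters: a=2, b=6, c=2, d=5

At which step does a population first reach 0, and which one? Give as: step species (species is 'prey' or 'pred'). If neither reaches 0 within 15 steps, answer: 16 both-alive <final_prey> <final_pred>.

Step 1: prey: 22+4-22=4; pred: 17+7-8=16
Step 2: prey: 4+0-3=1; pred: 16+1-8=9
Step 3: prey: 1+0-0=1; pred: 9+0-4=5
Step 4: prey: 1+0-0=1; pred: 5+0-2=3
Step 5: prey: 1+0-0=1; pred: 3+0-1=2
Step 6: prey: 1+0-0=1; pred: 2+0-1=1
Step 7: prey: 1+0-0=1; pred: 1+0-0=1
Steps 8-15: state stable at prey=1, pred=1 (no change)
No extinction within 15 steps

Answer: 16 both-alive 1 1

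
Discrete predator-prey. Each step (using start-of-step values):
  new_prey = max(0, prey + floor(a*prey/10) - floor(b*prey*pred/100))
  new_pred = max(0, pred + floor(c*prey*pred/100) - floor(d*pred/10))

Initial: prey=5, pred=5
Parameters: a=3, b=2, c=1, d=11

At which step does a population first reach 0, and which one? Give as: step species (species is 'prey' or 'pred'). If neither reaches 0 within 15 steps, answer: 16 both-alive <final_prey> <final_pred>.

Step 1: prey: 5+1-0=6; pred: 5+0-5=0
First extinction: pred at step 1

Answer: 1 pred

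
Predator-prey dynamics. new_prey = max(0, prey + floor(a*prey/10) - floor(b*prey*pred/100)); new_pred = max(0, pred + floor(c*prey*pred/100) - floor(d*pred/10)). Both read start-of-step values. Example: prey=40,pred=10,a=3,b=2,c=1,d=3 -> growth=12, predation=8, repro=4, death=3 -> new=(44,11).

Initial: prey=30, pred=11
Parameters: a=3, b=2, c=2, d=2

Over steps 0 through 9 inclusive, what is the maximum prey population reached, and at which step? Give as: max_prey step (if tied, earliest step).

Answer: 33 1

Derivation:
Step 1: prey: 30+9-6=33; pred: 11+6-2=15
Step 2: prey: 33+9-9=33; pred: 15+9-3=21
Step 3: prey: 33+9-13=29; pred: 21+13-4=30
Step 4: prey: 29+8-17=20; pred: 30+17-6=41
Step 5: prey: 20+6-16=10; pred: 41+16-8=49
Step 6: prey: 10+3-9=4; pred: 49+9-9=49
Step 7: prey: 4+1-3=2; pred: 49+3-9=43
Step 8: prey: 2+0-1=1; pred: 43+1-8=36
Step 9: prey: 1+0-0=1; pred: 36+0-7=29
Max prey = 33 at step 1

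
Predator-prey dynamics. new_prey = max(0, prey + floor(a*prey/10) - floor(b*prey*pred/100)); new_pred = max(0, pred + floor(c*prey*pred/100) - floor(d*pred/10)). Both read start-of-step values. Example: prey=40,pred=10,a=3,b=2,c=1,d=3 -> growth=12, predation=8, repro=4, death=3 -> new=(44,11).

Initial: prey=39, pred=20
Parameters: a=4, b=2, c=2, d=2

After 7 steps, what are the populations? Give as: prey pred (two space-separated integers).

Step 1: prey: 39+15-15=39; pred: 20+15-4=31
Step 2: prey: 39+15-24=30; pred: 31+24-6=49
Step 3: prey: 30+12-29=13; pred: 49+29-9=69
Step 4: prey: 13+5-17=1; pred: 69+17-13=73
Step 5: prey: 1+0-1=0; pred: 73+1-14=60
Step 6: prey: 0+0-0=0; pred: 60+0-12=48
Step 7: prey: 0+0-0=0; pred: 48+0-9=39

Answer: 0 39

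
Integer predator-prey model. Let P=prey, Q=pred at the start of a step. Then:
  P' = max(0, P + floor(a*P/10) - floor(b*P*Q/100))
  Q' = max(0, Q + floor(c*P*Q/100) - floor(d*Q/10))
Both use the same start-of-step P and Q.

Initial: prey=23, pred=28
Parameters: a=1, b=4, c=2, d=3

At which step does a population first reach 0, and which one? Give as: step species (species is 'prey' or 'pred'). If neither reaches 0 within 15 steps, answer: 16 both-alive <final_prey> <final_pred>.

Step 1: prey: 23+2-25=0; pred: 28+12-8=32
First extinction: prey at step 1

Answer: 1 prey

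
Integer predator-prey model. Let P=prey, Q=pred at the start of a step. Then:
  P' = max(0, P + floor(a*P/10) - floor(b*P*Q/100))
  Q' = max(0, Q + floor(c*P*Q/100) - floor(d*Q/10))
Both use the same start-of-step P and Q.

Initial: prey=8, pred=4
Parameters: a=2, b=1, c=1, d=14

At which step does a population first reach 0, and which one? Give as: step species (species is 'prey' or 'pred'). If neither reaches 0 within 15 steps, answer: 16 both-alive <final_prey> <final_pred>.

Answer: 1 pred

Derivation:
Step 1: prey: 8+1-0=9; pred: 4+0-5=0
First extinction: pred at step 1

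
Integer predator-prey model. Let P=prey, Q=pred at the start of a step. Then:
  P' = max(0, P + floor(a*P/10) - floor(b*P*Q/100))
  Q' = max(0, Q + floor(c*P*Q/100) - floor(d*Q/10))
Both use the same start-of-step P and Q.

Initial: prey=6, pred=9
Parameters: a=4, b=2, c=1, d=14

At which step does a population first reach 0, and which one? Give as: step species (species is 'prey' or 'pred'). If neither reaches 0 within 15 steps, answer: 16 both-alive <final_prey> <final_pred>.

Answer: 1 pred

Derivation:
Step 1: prey: 6+2-1=7; pred: 9+0-12=0
First extinction: pred at step 1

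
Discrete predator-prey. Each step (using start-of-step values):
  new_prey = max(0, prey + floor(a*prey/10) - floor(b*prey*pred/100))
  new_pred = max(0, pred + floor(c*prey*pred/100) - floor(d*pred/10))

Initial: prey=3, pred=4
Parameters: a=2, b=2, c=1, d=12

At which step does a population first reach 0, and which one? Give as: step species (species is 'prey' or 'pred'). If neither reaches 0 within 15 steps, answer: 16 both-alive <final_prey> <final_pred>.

Answer: 1 pred

Derivation:
Step 1: prey: 3+0-0=3; pred: 4+0-4=0
First extinction: pred at step 1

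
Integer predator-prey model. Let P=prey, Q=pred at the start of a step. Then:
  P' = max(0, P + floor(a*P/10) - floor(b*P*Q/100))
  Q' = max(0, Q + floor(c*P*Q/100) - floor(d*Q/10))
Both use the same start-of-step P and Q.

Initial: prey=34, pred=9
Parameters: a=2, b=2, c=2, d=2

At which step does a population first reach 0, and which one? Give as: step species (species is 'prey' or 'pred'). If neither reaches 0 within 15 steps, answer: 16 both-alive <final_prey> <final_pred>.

Answer: 16 both-alive 1 7

Derivation:
Step 1: prey: 34+6-6=34; pred: 9+6-1=14
Step 2: prey: 34+6-9=31; pred: 14+9-2=21
Step 3: prey: 31+6-13=24; pred: 21+13-4=30
Step 4: prey: 24+4-14=14; pred: 30+14-6=38
Step 5: prey: 14+2-10=6; pred: 38+10-7=41
Step 6: prey: 6+1-4=3; pred: 41+4-8=37
Step 7: prey: 3+0-2=1; pred: 37+2-7=32
Step 8: prey: 1+0-0=1; pred: 32+0-6=26
Step 9: prey: 1+0-0=1; pred: 26+0-5=21
Step 10: prey: 1+0-0=1; pred: 21+0-4=17
Step 11: prey: 1+0-0=1; pred: 17+0-3=14
Step 12: prey: 1+0-0=1; pred: 14+0-2=12
Step 13: prey: 1+0-0=1; pred: 12+0-2=10
Step 14: prey: 1+0-0=1; pred: 10+0-2=8
Step 15: prey: 1+0-0=1; pred: 8+0-1=7
No extinction within 15 steps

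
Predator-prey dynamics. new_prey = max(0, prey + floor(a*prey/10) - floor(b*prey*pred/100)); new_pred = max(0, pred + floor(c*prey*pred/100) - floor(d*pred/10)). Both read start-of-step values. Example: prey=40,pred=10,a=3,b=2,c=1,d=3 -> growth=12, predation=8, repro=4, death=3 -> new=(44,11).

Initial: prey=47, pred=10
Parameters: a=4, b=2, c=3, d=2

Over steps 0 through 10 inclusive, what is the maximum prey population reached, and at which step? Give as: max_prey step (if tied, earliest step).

Step 1: prey: 47+18-9=56; pred: 10+14-2=22
Step 2: prey: 56+22-24=54; pred: 22+36-4=54
Step 3: prey: 54+21-58=17; pred: 54+87-10=131
Step 4: prey: 17+6-44=0; pred: 131+66-26=171
Step 5: prey: 0+0-0=0; pred: 171+0-34=137
Step 6: prey: 0+0-0=0; pred: 137+0-27=110
Step 7: prey: 0+0-0=0; pred: 110+0-22=88
Step 8: prey: 0+0-0=0; pred: 88+0-17=71
Step 9: prey: 0+0-0=0; pred: 71+0-14=57
Step 10: prey: 0+0-0=0; pred: 57+0-11=46
Max prey = 56 at step 1

Answer: 56 1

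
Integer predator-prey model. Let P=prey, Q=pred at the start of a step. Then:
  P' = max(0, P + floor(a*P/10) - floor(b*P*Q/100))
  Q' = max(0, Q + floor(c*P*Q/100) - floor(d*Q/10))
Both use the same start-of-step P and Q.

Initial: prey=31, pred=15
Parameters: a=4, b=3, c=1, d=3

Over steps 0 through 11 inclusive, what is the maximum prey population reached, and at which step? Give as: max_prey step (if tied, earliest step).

Step 1: prey: 31+12-13=30; pred: 15+4-4=15
Step 2: prey: 30+12-13=29; pred: 15+4-4=15
Step 3: prey: 29+11-13=27; pred: 15+4-4=15
Step 4: prey: 27+10-12=25; pred: 15+4-4=15
Step 5: prey: 25+10-11=24; pred: 15+3-4=14
Step 6: prey: 24+9-10=23; pred: 14+3-4=13
Step 7: prey: 23+9-8=24; pred: 13+2-3=12
Step 8: prey: 24+9-8=25; pred: 12+2-3=11
Step 9: prey: 25+10-8=27; pred: 11+2-3=10
Step 10: prey: 27+10-8=29; pred: 10+2-3=9
Step 11: prey: 29+11-7=33; pred: 9+2-2=9
Max prey = 33 at step 11

Answer: 33 11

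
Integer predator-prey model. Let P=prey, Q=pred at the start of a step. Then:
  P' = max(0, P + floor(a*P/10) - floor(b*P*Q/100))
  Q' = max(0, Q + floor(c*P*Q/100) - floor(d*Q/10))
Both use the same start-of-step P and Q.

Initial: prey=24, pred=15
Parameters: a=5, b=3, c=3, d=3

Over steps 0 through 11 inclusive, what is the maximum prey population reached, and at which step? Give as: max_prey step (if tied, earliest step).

Answer: 26 1

Derivation:
Step 1: prey: 24+12-10=26; pred: 15+10-4=21
Step 2: prey: 26+13-16=23; pred: 21+16-6=31
Step 3: prey: 23+11-21=13; pred: 31+21-9=43
Step 4: prey: 13+6-16=3; pred: 43+16-12=47
Step 5: prey: 3+1-4=0; pred: 47+4-14=37
Step 6: prey: 0+0-0=0; pred: 37+0-11=26
Step 7: prey: 0+0-0=0; pred: 26+0-7=19
Step 8: prey: 0+0-0=0; pred: 19+0-5=14
Step 9: prey: 0+0-0=0; pred: 14+0-4=10
Step 10: prey: 0+0-0=0; pred: 10+0-3=7
Step 11: prey: 0+0-0=0; pred: 7+0-2=5
Max prey = 26 at step 1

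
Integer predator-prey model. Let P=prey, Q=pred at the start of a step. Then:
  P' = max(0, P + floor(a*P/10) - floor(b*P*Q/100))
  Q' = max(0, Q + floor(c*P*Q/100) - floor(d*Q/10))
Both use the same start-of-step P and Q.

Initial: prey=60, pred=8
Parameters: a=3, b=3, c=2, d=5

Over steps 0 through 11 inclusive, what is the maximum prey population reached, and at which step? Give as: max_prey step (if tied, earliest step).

Step 1: prey: 60+18-14=64; pred: 8+9-4=13
Step 2: prey: 64+19-24=59; pred: 13+16-6=23
Step 3: prey: 59+17-40=36; pred: 23+27-11=39
Step 4: prey: 36+10-42=4; pred: 39+28-19=48
Step 5: prey: 4+1-5=0; pred: 48+3-24=27
Step 6: prey: 0+0-0=0; pred: 27+0-13=14
Step 7: prey: 0+0-0=0; pred: 14+0-7=7
Step 8: prey: 0+0-0=0; pred: 7+0-3=4
Step 9: prey: 0+0-0=0; pred: 4+0-2=2
Step 10: prey: 0+0-0=0; pred: 2+0-1=1
Step 11: prey: 0+0-0=0; pred: 1+0-0=1
Max prey = 64 at step 1

Answer: 64 1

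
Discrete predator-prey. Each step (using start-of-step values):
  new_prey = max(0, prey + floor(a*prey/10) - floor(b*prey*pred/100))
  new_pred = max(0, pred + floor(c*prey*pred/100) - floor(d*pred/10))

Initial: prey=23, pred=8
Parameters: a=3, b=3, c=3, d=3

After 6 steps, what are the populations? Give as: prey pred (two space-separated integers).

Answer: 3 28

Derivation:
Step 1: prey: 23+6-5=24; pred: 8+5-2=11
Step 2: prey: 24+7-7=24; pred: 11+7-3=15
Step 3: prey: 24+7-10=21; pred: 15+10-4=21
Step 4: prey: 21+6-13=14; pred: 21+13-6=28
Step 5: prey: 14+4-11=7; pred: 28+11-8=31
Step 6: prey: 7+2-6=3; pred: 31+6-9=28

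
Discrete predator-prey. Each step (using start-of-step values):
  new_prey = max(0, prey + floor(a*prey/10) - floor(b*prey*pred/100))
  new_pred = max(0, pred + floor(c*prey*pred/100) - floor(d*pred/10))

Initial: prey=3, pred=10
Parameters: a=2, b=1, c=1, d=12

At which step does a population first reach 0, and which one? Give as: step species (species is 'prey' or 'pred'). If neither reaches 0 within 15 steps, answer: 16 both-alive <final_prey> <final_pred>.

Step 1: prey: 3+0-0=3; pred: 10+0-12=0
First extinction: pred at step 1

Answer: 1 pred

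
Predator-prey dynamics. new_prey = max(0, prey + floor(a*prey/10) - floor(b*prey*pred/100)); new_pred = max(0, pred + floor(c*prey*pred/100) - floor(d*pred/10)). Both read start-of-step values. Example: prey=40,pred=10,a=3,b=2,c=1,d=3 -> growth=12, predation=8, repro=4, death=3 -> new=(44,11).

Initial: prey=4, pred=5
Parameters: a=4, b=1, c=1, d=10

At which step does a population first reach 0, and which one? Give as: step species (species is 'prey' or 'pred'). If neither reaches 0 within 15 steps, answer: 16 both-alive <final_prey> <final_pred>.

Answer: 1 pred

Derivation:
Step 1: prey: 4+1-0=5; pred: 5+0-5=0
First extinction: pred at step 1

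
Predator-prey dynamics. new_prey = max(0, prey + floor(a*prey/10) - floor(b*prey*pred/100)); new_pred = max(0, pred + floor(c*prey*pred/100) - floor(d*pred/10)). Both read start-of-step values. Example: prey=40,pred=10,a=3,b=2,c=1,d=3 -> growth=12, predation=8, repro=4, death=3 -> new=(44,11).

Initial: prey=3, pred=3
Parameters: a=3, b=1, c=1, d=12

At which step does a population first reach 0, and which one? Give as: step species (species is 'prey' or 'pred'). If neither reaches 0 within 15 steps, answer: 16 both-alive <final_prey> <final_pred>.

Step 1: prey: 3+0-0=3; pred: 3+0-3=0
First extinction: pred at step 1

Answer: 1 pred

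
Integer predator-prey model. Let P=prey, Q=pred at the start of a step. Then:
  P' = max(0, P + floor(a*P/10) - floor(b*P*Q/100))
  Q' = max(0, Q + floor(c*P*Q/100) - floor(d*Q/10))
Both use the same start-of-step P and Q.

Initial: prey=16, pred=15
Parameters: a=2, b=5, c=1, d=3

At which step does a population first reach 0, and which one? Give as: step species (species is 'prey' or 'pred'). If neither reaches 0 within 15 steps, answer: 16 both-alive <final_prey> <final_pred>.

Step 1: prey: 16+3-12=7; pred: 15+2-4=13
Step 2: prey: 7+1-4=4; pred: 13+0-3=10
Step 3: prey: 4+0-2=2; pred: 10+0-3=7
Step 4: prey: 2+0-0=2; pred: 7+0-2=5
Step 5: prey: 2+0-0=2; pred: 5+0-1=4
Step 6: prey: 2+0-0=2; pred: 4+0-1=3
Step 7: prey: 2+0-0=2; pred: 3+0-0=3
Steps 8-15: state stable at prey=2, pred=3 (no change)
No extinction within 15 steps

Answer: 16 both-alive 2 3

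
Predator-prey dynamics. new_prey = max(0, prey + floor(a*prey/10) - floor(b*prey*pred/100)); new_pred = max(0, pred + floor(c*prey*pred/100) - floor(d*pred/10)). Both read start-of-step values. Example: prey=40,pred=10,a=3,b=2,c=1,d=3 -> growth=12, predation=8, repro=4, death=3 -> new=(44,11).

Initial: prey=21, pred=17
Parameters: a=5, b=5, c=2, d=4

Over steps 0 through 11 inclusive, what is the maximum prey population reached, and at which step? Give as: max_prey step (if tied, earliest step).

Answer: 40 11

Derivation:
Step 1: prey: 21+10-17=14; pred: 17+7-6=18
Step 2: prey: 14+7-12=9; pred: 18+5-7=16
Step 3: prey: 9+4-7=6; pred: 16+2-6=12
Step 4: prey: 6+3-3=6; pred: 12+1-4=9
Step 5: prey: 6+3-2=7; pred: 9+1-3=7
Step 6: prey: 7+3-2=8; pred: 7+0-2=5
Step 7: prey: 8+4-2=10; pred: 5+0-2=3
Step 8: prey: 10+5-1=14; pred: 3+0-1=2
Step 9: prey: 14+7-1=20; pred: 2+0-0=2
Step 10: prey: 20+10-2=28; pred: 2+0-0=2
Step 11: prey: 28+14-2=40; pred: 2+1-0=3
Max prey = 40 at step 11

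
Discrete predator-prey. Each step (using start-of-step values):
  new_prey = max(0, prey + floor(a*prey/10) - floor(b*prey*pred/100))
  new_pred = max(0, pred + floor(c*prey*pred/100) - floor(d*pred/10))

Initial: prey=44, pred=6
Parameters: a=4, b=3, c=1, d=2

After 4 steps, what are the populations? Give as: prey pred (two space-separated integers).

Step 1: prey: 44+17-7=54; pred: 6+2-1=7
Step 2: prey: 54+21-11=64; pred: 7+3-1=9
Step 3: prey: 64+25-17=72; pred: 9+5-1=13
Step 4: prey: 72+28-28=72; pred: 13+9-2=20

Answer: 72 20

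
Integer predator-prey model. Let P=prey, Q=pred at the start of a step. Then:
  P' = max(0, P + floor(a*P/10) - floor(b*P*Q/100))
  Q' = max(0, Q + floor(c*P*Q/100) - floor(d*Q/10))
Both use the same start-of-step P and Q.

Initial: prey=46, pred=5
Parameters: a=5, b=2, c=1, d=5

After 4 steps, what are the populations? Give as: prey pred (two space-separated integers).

Step 1: prey: 46+23-4=65; pred: 5+2-2=5
Step 2: prey: 65+32-6=91; pred: 5+3-2=6
Step 3: prey: 91+45-10=126; pred: 6+5-3=8
Step 4: prey: 126+63-20=169; pred: 8+10-4=14

Answer: 169 14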